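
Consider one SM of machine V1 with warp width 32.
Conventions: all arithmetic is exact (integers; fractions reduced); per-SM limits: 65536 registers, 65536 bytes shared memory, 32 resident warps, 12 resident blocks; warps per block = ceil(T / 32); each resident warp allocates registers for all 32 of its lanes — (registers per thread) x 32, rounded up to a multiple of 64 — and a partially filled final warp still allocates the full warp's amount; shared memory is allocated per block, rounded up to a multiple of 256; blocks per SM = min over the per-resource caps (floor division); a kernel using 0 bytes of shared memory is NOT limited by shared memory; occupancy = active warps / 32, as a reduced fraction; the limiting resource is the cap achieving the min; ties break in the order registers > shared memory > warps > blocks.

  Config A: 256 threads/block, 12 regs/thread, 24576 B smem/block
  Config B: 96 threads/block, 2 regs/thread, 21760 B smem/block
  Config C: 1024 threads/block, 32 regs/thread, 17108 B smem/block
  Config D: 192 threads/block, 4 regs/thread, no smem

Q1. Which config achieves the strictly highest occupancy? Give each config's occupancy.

occupancies: A 1/2, B 9/32, C 1, D 15/16

Answer: C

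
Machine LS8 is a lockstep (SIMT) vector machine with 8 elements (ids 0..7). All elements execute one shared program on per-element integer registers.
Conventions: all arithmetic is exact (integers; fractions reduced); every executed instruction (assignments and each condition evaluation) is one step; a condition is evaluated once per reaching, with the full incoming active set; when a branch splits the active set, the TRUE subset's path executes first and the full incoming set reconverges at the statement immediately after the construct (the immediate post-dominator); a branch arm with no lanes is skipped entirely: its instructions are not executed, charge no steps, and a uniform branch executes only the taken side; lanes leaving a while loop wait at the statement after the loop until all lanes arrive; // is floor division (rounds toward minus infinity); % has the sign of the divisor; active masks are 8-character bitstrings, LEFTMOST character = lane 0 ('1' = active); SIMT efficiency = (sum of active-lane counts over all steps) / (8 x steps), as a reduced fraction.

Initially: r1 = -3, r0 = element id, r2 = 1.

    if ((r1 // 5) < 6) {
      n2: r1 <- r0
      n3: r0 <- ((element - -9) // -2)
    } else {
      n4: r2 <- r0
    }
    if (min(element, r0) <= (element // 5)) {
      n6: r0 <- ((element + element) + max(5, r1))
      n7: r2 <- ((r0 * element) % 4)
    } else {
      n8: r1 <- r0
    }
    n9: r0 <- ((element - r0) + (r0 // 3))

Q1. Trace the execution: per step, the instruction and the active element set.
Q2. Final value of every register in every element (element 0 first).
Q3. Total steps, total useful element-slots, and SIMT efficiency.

step 0: eval ((r1 // 5) < 6)         11111111
step 1: r1 <- r0                     11111111
step 2: r0 <- ((element - -9) // -2) 11111111
step 3: eval (min(element, r0) <= (element // 5)) 11111111
step 4: r0 <- ((element + element) + max(5, r1)) 11111111
step 5: r2 <- ((r0 * element) % 4)   11111111
step 6: r0 <- ((element - r0) + (r0 // 3)) 11111111

Answer: 7 steps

r1: 0,1,2,3,4,5,6,7
r0: -4,-4,-4,-5,-5,-5,-6,-7
r2: 0,3,2,1,0,3,0,3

steps = 7; useful = 56; efficiency = 56/56 = 1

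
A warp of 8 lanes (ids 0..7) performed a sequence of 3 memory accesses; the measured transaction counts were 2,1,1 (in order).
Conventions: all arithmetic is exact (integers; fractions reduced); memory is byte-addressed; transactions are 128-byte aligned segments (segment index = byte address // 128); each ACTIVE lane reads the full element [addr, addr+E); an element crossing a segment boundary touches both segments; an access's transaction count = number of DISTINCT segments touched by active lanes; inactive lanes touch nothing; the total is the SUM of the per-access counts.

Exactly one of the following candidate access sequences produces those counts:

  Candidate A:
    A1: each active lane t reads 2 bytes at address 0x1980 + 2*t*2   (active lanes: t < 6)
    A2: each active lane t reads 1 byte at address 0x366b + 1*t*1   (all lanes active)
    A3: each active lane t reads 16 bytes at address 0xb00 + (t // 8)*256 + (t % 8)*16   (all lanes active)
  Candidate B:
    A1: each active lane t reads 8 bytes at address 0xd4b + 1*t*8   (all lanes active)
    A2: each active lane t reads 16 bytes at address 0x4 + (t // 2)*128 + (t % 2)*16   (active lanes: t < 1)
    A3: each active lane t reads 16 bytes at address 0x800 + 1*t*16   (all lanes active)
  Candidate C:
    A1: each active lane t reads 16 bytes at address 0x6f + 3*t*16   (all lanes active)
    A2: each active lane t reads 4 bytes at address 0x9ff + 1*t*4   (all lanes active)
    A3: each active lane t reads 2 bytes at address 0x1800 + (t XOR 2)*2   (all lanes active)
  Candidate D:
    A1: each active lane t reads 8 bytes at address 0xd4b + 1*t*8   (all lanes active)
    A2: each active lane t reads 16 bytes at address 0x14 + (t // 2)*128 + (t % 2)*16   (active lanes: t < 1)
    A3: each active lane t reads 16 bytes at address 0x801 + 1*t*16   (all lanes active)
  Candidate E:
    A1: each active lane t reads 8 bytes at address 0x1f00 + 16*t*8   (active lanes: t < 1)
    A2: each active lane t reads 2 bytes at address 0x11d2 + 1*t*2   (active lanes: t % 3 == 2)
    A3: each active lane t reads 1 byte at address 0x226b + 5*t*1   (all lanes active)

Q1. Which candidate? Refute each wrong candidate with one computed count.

A: A1 gives 1 transaction, not 2
C: A1 gives 4 transactions, not 2
D: A3 gives 2 transactions, not 1
E: A1 gives 1 transaction, not 2
B: all counts match (2,1,1)

Answer: B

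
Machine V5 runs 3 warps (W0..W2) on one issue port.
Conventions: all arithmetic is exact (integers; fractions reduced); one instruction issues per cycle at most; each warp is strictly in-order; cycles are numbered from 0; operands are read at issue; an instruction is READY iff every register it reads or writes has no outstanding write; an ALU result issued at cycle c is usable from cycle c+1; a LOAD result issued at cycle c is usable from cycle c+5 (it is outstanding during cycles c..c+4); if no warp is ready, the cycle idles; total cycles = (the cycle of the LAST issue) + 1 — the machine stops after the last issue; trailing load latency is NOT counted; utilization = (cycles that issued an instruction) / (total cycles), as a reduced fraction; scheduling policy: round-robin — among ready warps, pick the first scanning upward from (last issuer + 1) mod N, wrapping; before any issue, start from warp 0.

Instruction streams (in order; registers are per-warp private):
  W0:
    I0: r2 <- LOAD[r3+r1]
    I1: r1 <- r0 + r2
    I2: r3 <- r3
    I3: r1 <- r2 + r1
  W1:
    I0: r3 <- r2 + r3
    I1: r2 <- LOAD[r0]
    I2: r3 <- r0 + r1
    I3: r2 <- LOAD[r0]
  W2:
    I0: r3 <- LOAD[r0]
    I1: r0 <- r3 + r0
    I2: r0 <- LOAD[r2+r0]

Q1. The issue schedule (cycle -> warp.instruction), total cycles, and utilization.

cycle 0: W0.I0
cycle 1: W1.I0
cycle 2: W2.I0
cycle 3: W1.I1
cycle 4: W1.I2
cycle 5: W0.I1
cycle 6: W0.I2
cycle 7: W2.I1
cycle 8: W0.I3
cycle 9: W1.I3
cycle 10: W2.I2

Answer: 11 cycles, utilization 1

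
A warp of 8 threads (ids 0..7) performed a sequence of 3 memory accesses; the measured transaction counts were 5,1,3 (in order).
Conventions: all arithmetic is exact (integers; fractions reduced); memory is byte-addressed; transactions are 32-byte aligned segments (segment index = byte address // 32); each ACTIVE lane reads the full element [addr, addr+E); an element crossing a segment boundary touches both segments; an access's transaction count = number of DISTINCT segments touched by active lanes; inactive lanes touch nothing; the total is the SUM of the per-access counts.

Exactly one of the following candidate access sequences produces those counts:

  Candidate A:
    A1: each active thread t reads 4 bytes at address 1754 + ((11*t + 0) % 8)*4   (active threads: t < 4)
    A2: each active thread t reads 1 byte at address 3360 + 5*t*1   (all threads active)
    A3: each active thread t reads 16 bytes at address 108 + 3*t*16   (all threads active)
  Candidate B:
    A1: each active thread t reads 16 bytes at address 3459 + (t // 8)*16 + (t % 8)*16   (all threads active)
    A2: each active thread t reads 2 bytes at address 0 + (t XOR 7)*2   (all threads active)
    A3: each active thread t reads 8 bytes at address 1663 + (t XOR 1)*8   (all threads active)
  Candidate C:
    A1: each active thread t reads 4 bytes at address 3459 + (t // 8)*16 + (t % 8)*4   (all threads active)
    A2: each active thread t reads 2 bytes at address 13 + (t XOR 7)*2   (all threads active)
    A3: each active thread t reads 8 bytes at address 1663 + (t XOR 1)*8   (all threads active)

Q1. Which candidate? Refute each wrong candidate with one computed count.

A: A1 gives 2 transactions, not 5
C: A1 gives 2 transactions, not 5
B: all counts match (5,1,3)

Answer: B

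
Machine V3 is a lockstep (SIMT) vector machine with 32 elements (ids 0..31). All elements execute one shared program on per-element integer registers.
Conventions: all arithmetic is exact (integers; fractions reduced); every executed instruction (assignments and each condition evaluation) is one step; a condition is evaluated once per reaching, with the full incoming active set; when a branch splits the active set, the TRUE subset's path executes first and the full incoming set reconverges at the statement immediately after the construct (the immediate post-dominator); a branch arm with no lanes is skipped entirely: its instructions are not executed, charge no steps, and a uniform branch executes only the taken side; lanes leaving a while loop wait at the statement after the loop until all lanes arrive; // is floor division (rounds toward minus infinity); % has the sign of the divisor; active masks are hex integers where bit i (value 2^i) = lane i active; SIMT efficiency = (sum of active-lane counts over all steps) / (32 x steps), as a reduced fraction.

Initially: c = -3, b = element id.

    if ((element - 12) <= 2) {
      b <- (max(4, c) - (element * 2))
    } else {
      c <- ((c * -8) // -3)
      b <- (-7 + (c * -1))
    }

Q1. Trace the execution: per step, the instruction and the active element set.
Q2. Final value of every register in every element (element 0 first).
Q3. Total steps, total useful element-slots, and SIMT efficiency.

step 0: eval ((element - 12) <= 2)   0xffffffff
step 1: b <- (max(4, c) - (element * 2)) 0x00007fff
step 2: c <- ((c * -8) // -3)        0xffff8000
step 3: b <- (-7 + (c * -1))         0xffff8000

Answer: 4 steps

c: -3,-3,-3,-3,-3,-3,-3,-3,-3,-3,-3,-3,-3,-3,-3,-8,-8,-8,-8,-8,-8,-8,-8,-8,-8,-8,-8,-8,-8,-8,-8,-8
b: 4,2,0,-2,-4,-6,-8,-10,-12,-14,-16,-18,-20,-22,-24,1,1,1,1,1,1,1,1,1,1,1,1,1,1,1,1,1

steps = 4; useful = 81; efficiency = 81/128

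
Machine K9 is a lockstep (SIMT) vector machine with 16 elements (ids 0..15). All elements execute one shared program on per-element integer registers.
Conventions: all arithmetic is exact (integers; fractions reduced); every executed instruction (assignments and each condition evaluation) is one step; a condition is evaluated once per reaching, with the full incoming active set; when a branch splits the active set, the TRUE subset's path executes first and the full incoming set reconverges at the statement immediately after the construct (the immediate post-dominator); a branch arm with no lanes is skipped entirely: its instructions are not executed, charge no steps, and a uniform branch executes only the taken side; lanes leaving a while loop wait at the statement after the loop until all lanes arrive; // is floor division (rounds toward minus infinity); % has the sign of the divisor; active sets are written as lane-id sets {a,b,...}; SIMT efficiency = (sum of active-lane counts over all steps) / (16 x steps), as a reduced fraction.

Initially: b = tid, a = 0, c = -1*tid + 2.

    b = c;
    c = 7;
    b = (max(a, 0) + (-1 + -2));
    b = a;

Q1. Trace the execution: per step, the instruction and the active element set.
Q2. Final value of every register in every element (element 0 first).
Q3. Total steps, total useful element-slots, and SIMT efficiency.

step 0: b <- c                       {0,1,2,3,4,5,6,7,8,9,10,11,12,13,14,15}
step 1: c <- 7                       {0,1,2,3,4,5,6,7,8,9,10,11,12,13,14,15}
step 2: b <- (max(a, 0) + (-1 + -2)) {0,1,2,3,4,5,6,7,8,9,10,11,12,13,14,15}
step 3: b <- a                       {0,1,2,3,4,5,6,7,8,9,10,11,12,13,14,15}

Answer: 4 steps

b: 0,0,0,0,0,0,0,0,0,0,0,0,0,0,0,0
a: 0,0,0,0,0,0,0,0,0,0,0,0,0,0,0,0
c: 7,7,7,7,7,7,7,7,7,7,7,7,7,7,7,7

steps = 4; useful = 64; efficiency = 64/64 = 1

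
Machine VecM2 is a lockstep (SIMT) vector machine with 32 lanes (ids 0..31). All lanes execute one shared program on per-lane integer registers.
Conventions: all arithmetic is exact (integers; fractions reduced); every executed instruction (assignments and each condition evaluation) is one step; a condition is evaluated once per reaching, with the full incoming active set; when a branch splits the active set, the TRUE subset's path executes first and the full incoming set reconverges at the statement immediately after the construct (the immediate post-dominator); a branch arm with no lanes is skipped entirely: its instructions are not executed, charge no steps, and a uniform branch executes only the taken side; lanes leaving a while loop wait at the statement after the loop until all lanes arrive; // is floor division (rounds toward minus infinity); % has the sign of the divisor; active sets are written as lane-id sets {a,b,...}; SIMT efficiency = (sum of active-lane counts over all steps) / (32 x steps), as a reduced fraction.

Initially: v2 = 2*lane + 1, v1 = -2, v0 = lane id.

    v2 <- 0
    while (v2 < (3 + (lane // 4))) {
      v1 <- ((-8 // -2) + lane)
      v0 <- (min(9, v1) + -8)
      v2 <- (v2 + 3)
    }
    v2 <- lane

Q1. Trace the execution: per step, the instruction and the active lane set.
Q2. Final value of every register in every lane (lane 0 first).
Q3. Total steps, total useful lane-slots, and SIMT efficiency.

step 0: v2 <- 0                      {0,1,2,3,4,5,6,7,8,9,10,11,12,13,14,15,16,17,18,19,20,21,22,23,24,25,26,27,28,29,30,31}
step 1: eval (v2 < (3 + (lane // 4))) {0,1,2,3,4,5,6,7,8,9,10,11,12,13,14,15,16,17,18,19,20,21,22,23,24,25,26,27,28,29,30,31}
step 2: v1 <- ((-8 // -2) + lane)    {0,1,2,3,4,5,6,7,8,9,10,11,12,13,14,15,16,17,18,19,20,21,22,23,24,25,26,27,28,29,30,31}
step 3: v0 <- (min(9, v1) + -8)      {0,1,2,3,4,5,6,7,8,9,10,11,12,13,14,15,16,17,18,19,20,21,22,23,24,25,26,27,28,29,30,31}
step 4: v2 <- (v2 + 3)               {0,1,2,3,4,5,6,7,8,9,10,11,12,13,14,15,16,17,18,19,20,21,22,23,24,25,26,27,28,29,30,31}
step 5: eval (v2 < (3 + (lane // 4))) {0,1,2,3,4,5,6,7,8,9,10,11,12,13,14,15,16,17,18,19,20,21,22,23,24,25,26,27,28,29,30,31}
step 6: v1 <- ((-8 // -2) + lane)    {4,5,6,7,8,9,10,11,12,13,14,15,16,17,18,19,20,21,22,23,24,25,26,27,28,29,30,31}
step 7: v0 <- (min(9, v1) + -8)      {4,5,6,7,8,9,10,11,12,13,14,15,16,17,18,19,20,21,22,23,24,25,26,27,28,29,30,31}
step 8: v2 <- (v2 + 3)               {4,5,6,7,8,9,10,11,12,13,14,15,16,17,18,19,20,21,22,23,24,25,26,27,28,29,30,31}
step 9: eval (v2 < (3 + (lane // 4))) {4,5,6,7,8,9,10,11,12,13,14,15,16,17,18,19,20,21,22,23,24,25,26,27,28,29,30,31}
step 10: v1 <- ((-8 // -2) + lane)    {16,17,18,19,20,21,22,23,24,25,26,27,28,29,30,31}
step 11: v0 <- (min(9, v1) + -8)      {16,17,18,19,20,21,22,23,24,25,26,27,28,29,30,31}
step 12: v2 <- (v2 + 3)               {16,17,18,19,20,21,22,23,24,25,26,27,28,29,30,31}
step 13: eval (v2 < (3 + (lane // 4))) {16,17,18,19,20,21,22,23,24,25,26,27,28,29,30,31}
step 14: v1 <- ((-8 // -2) + lane)    {28,29,30,31}
step 15: v0 <- (min(9, v1) + -8)      {28,29,30,31}
step 16: v2 <- (v2 + 3)               {28,29,30,31}
step 17: eval (v2 < (3 + (lane // 4))) {28,29,30,31}
step 18: v2 <- lane                   {0,1,2,3,4,5,6,7,8,9,10,11,12,13,14,15,16,17,18,19,20,21,22,23,24,25,26,27,28,29,30,31}

Answer: 19 steps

v2: 0,1,2,3,4,5,6,7,8,9,10,11,12,13,14,15,16,17,18,19,20,21,22,23,24,25,26,27,28,29,30,31
v1: 4,5,6,7,8,9,10,11,12,13,14,15,16,17,18,19,20,21,22,23,24,25,26,27,28,29,30,31,32,33,34,35
v0: -4,-3,-2,-1,0,1,1,1,1,1,1,1,1,1,1,1,1,1,1,1,1,1,1,1,1,1,1,1,1,1,1,1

steps = 19; useful = 416; efficiency = 416/608 = 13/19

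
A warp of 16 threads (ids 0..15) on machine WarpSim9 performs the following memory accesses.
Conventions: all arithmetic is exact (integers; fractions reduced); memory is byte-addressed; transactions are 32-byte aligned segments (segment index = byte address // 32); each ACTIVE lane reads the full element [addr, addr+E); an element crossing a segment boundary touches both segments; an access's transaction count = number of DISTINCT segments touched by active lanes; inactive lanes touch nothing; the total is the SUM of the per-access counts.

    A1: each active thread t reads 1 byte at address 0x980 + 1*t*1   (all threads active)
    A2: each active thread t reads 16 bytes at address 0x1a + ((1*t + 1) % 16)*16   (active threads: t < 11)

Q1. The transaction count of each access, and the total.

A1: 1 transaction
A2: 6 transactions

Answer: 1,6; total 7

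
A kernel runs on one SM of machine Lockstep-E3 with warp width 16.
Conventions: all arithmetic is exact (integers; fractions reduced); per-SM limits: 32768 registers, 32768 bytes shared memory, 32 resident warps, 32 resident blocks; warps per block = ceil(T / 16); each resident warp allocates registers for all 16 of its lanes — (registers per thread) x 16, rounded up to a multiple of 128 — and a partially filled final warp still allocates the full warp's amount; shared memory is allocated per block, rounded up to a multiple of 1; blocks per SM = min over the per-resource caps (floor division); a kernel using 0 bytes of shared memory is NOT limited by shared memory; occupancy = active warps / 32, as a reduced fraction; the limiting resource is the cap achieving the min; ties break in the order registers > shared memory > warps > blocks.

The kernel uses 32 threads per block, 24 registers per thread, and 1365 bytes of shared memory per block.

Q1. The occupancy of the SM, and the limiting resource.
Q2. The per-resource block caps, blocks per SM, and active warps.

Answer: occupancy 1, limited by warps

registers: 42 blocks
shared memory: 24 blocks
warps: 16 blocks
blocks: 32 blocks

Answer: 16 blocks, 32 active warps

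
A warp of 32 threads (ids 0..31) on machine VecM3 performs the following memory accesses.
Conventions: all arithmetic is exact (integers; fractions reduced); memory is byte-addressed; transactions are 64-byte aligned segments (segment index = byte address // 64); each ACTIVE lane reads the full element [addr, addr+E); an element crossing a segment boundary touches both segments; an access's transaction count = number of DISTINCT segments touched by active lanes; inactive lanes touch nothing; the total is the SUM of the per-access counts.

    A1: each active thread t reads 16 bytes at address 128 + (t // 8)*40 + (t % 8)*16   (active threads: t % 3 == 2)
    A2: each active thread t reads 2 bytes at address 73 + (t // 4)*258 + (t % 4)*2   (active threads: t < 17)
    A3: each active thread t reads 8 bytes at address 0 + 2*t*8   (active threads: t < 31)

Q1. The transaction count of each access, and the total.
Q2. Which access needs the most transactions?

A1: 4 transactions
A2: 5 transactions
A3: 8 transactions

Answer: 4,5,8; total 17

Answer: A3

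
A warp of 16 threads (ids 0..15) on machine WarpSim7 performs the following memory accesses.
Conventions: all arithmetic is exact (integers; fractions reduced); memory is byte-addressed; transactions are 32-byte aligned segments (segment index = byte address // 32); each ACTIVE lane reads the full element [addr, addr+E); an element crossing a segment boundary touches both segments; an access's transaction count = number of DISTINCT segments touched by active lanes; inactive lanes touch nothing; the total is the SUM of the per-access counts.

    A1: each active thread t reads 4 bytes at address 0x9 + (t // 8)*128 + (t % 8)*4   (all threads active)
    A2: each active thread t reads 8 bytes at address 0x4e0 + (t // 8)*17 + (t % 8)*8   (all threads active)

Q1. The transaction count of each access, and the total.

A1: 4 transactions
A2: 3 transactions

Answer: 4,3; total 7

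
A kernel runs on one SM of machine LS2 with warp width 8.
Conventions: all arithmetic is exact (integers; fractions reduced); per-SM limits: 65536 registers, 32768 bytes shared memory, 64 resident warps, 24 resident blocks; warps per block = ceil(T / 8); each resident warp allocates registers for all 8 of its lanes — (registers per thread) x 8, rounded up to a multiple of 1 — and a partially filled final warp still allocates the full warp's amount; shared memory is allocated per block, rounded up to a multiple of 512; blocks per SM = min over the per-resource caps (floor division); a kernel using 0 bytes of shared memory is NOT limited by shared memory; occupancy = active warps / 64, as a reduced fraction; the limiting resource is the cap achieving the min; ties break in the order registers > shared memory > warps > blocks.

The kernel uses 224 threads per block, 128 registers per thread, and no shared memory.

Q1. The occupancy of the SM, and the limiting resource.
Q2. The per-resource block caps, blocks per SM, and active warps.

Answer: occupancy 7/8, limited by registers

registers: 2 blocks
shared memory: no limit (kernel uses none)
warps: 2 blocks
blocks: 24 blocks

Answer: 2 blocks, 56 active warps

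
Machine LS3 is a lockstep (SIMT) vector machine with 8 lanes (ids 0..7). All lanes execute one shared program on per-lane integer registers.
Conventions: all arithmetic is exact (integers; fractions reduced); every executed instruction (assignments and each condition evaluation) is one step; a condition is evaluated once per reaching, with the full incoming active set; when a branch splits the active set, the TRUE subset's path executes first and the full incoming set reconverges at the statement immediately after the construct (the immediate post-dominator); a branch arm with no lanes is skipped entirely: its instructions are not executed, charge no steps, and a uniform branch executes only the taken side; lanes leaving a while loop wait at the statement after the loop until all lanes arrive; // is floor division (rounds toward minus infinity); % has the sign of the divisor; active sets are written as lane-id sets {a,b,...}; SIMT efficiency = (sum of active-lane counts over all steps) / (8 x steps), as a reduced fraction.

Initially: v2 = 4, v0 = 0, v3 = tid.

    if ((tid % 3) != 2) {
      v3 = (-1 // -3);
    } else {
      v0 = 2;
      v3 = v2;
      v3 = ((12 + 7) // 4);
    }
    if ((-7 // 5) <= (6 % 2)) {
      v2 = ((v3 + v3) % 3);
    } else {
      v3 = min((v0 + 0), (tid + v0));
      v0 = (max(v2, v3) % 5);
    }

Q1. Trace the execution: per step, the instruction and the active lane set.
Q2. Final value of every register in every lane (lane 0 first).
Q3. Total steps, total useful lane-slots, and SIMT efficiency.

step 0: eval ((tid % 3) != 2)        {0,1,2,3,4,5,6,7}
step 1: v3 <- (-1 // -3)             {0,1,3,4,6,7}
step 2: v0 <- 2                      {2,5}
step 3: v3 <- v2                     {2,5}
step 4: v3 <- ((12 + 7) // 4)        {2,5}
step 5: eval ((-7 // 5) <= (6 % 2))  {0,1,2,3,4,5,6,7}
step 6: v2 <- ((v3 + v3) % 3)        {0,1,2,3,4,5,6,7}

Answer: 7 steps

v2: 0,0,2,0,0,2,0,0
v0: 0,0,2,0,0,2,0,0
v3: 0,0,4,0,0,4,0,0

steps = 7; useful = 36; efficiency = 36/56 = 9/14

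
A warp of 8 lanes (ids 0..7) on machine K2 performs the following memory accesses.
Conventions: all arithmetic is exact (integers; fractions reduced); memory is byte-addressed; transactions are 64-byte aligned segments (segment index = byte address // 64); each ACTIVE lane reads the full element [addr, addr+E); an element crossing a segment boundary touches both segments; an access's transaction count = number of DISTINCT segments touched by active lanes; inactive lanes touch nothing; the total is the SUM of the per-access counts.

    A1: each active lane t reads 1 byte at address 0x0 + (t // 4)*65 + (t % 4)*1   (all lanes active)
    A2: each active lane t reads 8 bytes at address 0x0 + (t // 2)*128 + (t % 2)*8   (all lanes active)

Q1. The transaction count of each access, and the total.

A1: 2 transactions
A2: 4 transactions

Answer: 2,4; total 6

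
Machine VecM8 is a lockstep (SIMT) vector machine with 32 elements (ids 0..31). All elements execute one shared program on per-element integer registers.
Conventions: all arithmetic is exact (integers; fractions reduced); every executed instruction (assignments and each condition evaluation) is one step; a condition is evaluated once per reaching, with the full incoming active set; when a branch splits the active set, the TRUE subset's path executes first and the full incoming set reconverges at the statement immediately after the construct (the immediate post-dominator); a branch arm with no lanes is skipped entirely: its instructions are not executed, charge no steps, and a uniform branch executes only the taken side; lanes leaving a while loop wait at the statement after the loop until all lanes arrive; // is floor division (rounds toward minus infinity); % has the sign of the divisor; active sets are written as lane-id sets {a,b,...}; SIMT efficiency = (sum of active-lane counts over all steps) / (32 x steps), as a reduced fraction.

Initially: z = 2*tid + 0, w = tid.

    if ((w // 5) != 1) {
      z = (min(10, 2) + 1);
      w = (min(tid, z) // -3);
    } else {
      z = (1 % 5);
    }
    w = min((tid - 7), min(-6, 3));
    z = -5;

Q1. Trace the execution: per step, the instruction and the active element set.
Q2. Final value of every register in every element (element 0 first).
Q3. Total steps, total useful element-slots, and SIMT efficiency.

step 0: eval ((w // 5) != 1)         {0,1,2,3,4,5,6,7,8,9,10,11,12,13,14,15,16,17,18,19,20,21,22,23,24,25,26,27,28,29,30,31}
step 1: z <- (min(10, 2) + 1)        {0,1,2,3,4,10,11,12,13,14,15,16,17,18,19,20,21,22,23,24,25,26,27,28,29,30,31}
step 2: w <- (min(tid, z) // -3)     {0,1,2,3,4,10,11,12,13,14,15,16,17,18,19,20,21,22,23,24,25,26,27,28,29,30,31}
step 3: z <- (1 % 5)                 {5,6,7,8,9}
step 4: w <- min((tid - 7), min(-6, 3)) {0,1,2,3,4,5,6,7,8,9,10,11,12,13,14,15,16,17,18,19,20,21,22,23,24,25,26,27,28,29,30,31}
step 5: z <- -5                      {0,1,2,3,4,5,6,7,8,9,10,11,12,13,14,15,16,17,18,19,20,21,22,23,24,25,26,27,28,29,30,31}

Answer: 6 steps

z: -5,-5,-5,-5,-5,-5,-5,-5,-5,-5,-5,-5,-5,-5,-5,-5,-5,-5,-5,-5,-5,-5,-5,-5,-5,-5,-5,-5,-5,-5,-5,-5
w: -7,-6,-6,-6,-6,-6,-6,-6,-6,-6,-6,-6,-6,-6,-6,-6,-6,-6,-6,-6,-6,-6,-6,-6,-6,-6,-6,-6,-6,-6,-6,-6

steps = 6; useful = 155; efficiency = 155/192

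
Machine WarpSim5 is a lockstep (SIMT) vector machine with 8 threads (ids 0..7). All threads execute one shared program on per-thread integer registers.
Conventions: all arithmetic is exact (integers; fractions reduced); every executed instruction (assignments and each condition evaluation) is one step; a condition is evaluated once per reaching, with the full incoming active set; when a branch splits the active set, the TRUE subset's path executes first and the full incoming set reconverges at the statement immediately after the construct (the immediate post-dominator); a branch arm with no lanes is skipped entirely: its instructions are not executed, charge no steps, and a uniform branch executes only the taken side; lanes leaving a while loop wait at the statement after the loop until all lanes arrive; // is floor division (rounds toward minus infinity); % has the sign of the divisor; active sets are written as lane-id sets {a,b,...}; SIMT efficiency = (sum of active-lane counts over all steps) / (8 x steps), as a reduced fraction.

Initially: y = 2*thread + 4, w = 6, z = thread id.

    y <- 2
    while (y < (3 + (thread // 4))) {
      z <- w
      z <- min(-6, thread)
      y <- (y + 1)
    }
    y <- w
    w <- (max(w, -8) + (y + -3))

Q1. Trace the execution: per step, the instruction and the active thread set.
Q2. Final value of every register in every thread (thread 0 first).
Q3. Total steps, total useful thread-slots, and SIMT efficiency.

step 0: y <- 2                       {0,1,2,3,4,5,6,7}
step 1: eval (y < (3 + (thread // 4))) {0,1,2,3,4,5,6,7}
step 2: z <- w                       {0,1,2,3,4,5,6,7}
step 3: z <- min(-6, thread)         {0,1,2,3,4,5,6,7}
step 4: y <- (y + 1)                 {0,1,2,3,4,5,6,7}
step 5: eval (y < (3 + (thread // 4))) {0,1,2,3,4,5,6,7}
step 6: z <- w                       {4,5,6,7}
step 7: z <- min(-6, thread)         {4,5,6,7}
step 8: y <- (y + 1)                 {4,5,6,7}
step 9: eval (y < (3 + (thread // 4))) {4,5,6,7}
step 10: y <- w                       {0,1,2,3,4,5,6,7}
step 11: w <- (max(w, -8) + (y + -3)) {0,1,2,3,4,5,6,7}

Answer: 12 steps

y: 6,6,6,6,6,6,6,6
w: 9,9,9,9,9,9,9,9
z: -6,-6,-6,-6,-6,-6,-6,-6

steps = 12; useful = 80; efficiency = 80/96 = 5/6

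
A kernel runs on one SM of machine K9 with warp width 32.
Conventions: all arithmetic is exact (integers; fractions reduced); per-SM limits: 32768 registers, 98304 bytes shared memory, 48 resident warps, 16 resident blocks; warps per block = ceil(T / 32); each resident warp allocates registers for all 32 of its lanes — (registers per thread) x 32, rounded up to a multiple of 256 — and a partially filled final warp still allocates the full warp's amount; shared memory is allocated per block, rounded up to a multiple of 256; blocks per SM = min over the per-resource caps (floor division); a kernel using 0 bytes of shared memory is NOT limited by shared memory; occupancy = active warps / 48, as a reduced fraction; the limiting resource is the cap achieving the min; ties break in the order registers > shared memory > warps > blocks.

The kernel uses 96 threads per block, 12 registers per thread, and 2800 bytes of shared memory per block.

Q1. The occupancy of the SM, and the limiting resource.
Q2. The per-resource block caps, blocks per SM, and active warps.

Answer: occupancy 1, limited by warps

registers: 21 blocks
shared memory: 34 blocks
warps: 16 blocks
blocks: 16 blocks

Answer: 16 blocks, 48 active warps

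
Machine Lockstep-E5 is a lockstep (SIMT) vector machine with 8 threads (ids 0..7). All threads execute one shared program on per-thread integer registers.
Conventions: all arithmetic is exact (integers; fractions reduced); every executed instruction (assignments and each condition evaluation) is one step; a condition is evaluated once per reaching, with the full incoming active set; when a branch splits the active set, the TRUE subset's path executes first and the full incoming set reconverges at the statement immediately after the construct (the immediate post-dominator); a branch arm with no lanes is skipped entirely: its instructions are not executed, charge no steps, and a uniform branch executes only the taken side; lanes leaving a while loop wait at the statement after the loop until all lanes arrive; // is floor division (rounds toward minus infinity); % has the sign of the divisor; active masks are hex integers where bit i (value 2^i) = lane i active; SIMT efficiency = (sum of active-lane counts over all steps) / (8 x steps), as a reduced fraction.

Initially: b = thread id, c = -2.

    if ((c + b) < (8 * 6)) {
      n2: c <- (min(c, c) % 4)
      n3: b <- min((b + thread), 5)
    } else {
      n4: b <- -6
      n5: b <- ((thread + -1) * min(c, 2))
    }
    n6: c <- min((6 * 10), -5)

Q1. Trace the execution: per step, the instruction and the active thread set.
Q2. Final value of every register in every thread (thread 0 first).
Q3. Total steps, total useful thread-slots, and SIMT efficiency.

step 0: eval ((c + b) < (8 * 6))     0xff
step 1: c <- (min(c, c) % 4)         0xff
step 2: b <- min((b + thread), 5)    0xff
step 3: c <- min((6 * 10), -5)       0xff

Answer: 4 steps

b: 0,2,4,5,5,5,5,5
c: -5,-5,-5,-5,-5,-5,-5,-5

steps = 4; useful = 32; efficiency = 32/32 = 1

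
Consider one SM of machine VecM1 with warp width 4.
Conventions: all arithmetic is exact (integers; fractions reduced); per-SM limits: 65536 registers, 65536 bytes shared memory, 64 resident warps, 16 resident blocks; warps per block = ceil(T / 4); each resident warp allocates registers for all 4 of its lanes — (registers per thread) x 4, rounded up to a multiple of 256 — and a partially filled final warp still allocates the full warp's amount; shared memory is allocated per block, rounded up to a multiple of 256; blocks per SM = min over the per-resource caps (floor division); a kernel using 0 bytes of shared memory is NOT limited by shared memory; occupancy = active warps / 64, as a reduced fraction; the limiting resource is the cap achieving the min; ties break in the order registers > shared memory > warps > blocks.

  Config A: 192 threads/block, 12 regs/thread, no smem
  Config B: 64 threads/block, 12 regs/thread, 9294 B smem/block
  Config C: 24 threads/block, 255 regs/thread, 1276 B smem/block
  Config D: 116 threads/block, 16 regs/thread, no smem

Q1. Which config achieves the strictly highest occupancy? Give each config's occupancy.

occupancies: A 3/4, B 1, C 15/16, D 29/32

Answer: B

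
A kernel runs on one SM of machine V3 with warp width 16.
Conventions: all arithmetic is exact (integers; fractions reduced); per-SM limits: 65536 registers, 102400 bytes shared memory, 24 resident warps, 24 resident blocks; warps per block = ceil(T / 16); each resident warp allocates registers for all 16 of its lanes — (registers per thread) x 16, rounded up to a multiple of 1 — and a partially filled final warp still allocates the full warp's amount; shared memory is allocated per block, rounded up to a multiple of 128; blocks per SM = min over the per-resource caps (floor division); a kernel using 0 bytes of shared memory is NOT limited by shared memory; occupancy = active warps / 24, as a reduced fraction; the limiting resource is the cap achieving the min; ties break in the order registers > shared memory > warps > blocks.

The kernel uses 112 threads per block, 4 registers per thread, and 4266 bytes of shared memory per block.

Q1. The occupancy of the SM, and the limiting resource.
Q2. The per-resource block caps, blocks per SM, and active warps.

Answer: occupancy 7/8, limited by warps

registers: 146 blocks
shared memory: 23 blocks
warps: 3 blocks
blocks: 24 blocks

Answer: 3 blocks, 21 active warps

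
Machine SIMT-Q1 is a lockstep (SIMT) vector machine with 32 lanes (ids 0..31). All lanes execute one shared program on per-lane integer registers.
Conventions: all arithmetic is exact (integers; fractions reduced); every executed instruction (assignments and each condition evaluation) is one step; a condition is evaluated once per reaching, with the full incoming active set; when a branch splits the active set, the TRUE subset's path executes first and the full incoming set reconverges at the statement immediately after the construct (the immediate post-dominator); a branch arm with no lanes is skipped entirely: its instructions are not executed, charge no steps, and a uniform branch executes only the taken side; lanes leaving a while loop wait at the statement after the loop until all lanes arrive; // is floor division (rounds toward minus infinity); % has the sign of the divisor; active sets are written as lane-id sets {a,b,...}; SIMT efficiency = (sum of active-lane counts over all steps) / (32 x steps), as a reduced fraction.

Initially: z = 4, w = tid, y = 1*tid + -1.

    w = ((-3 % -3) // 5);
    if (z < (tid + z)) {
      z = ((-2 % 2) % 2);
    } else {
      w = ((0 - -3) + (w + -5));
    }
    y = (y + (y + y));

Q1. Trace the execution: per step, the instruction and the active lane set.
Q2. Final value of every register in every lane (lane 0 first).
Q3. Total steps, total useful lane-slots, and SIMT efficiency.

step 0: w <- ((-3 % -3) // 5)        {0,1,2,3,4,5,6,7,8,9,10,11,12,13,14,15,16,17,18,19,20,21,22,23,24,25,26,27,28,29,30,31}
step 1: eval (z < (tid + z))         {0,1,2,3,4,5,6,7,8,9,10,11,12,13,14,15,16,17,18,19,20,21,22,23,24,25,26,27,28,29,30,31}
step 2: z <- ((-2 % 2) % 2)          {1,2,3,4,5,6,7,8,9,10,11,12,13,14,15,16,17,18,19,20,21,22,23,24,25,26,27,28,29,30,31}
step 3: w <- ((0 - -3) + (w + -5))   {0}
step 4: y <- (y + (y + y))           {0,1,2,3,4,5,6,7,8,9,10,11,12,13,14,15,16,17,18,19,20,21,22,23,24,25,26,27,28,29,30,31}

Answer: 5 steps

z: 4,0,0,0,0,0,0,0,0,0,0,0,0,0,0,0,0,0,0,0,0,0,0,0,0,0,0,0,0,0,0,0
w: -2,0,0,0,0,0,0,0,0,0,0,0,0,0,0,0,0,0,0,0,0,0,0,0,0,0,0,0,0,0,0,0
y: -3,0,3,6,9,12,15,18,21,24,27,30,33,36,39,42,45,48,51,54,57,60,63,66,69,72,75,78,81,84,87,90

steps = 5; useful = 128; efficiency = 128/160 = 4/5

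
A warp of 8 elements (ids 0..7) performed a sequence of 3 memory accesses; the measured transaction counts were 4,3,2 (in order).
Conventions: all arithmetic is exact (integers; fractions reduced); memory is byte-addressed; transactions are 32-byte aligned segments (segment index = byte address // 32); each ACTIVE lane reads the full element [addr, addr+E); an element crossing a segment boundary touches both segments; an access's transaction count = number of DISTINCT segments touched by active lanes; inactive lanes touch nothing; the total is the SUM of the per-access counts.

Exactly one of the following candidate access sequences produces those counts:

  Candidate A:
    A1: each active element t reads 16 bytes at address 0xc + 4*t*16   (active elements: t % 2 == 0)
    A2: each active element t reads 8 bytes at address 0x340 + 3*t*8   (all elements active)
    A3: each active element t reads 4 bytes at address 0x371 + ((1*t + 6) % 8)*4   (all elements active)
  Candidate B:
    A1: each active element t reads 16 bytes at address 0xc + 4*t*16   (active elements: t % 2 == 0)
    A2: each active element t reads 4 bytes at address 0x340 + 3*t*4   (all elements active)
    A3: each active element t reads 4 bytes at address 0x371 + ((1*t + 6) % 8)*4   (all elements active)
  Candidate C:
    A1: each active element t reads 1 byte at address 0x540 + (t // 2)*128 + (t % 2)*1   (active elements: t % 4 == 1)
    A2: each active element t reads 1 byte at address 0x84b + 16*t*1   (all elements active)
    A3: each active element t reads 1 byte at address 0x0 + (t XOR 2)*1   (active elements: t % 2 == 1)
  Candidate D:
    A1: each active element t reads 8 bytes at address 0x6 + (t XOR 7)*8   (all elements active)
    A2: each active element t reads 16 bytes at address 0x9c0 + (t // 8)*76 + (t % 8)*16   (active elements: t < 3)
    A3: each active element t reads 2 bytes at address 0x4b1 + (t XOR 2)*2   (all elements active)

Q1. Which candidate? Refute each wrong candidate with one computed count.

A: A2 gives 6 transactions, not 3
C: A1 gives 2 transactions, not 4
D: A1 gives 3 transactions, not 4
B: all counts match (4,3,2)

Answer: B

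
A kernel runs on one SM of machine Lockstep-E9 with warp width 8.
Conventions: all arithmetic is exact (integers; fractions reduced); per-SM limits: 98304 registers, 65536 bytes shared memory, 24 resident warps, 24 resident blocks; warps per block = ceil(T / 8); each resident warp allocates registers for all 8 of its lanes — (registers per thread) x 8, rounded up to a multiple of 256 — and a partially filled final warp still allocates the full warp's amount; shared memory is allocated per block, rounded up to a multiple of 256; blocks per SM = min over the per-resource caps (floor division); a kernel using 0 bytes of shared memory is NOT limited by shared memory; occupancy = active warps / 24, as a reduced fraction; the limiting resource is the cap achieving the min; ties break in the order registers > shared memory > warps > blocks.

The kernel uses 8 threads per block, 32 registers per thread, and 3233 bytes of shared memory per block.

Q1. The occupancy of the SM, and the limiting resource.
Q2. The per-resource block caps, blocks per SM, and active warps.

Answer: occupancy 19/24, limited by shared memory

registers: 384 blocks
shared memory: 19 blocks
warps: 24 blocks
blocks: 24 blocks

Answer: 19 blocks, 19 active warps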